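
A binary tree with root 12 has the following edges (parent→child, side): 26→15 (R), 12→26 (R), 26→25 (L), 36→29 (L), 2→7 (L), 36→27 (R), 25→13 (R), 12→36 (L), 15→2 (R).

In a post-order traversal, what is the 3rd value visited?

Post-order visits the left subtree, then the right subtree, then the node.
At 12: go left to 36.
  At 36: go left to 29.
    29 is a leaf — visit 29.
  At 36: go right to 27.
    27 is a leaf — visit 27.
  Visit 36.
At 12: go right to 26.
  At 26: go left to 25.
    At 25: no left child.
    At 25: go right to 13.
      13 is a leaf — visit 13.
    Visit 25.
  At 26: go right to 15.
    At 15: no left child.
    At 15: go right to 2.
      At 2: go left to 7.
        7 is a leaf — visit 7.
      At 2: no right child.
      Visit 2.
    Visit 15.
  Visit 26.
Visit 12.
Full post-order sequence: 29, 27, 36, 13, 25, 7, 2, 15, 26, 12.

36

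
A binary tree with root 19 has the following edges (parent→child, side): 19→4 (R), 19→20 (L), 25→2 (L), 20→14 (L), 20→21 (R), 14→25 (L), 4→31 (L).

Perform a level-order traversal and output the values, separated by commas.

Level-order visits nodes level by level from the root, left to right within each level.
Level 0: 19
Level 1: 20, 4
Level 2: 14, 21, 31
Level 3: 25
Level 4: 2

19, 20, 4, 14, 21, 31, 25, 2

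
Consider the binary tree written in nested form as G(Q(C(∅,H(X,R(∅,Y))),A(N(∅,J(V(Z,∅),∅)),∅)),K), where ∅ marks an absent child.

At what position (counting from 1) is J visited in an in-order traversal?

In-order visits the left subtree, then the node, then the right subtree.
At G: go left to Q.
  At Q: go left to C.
    At C: no left child.
    Visit C.
    At C: go right to H.
      At H: go left to X.
        X is a leaf — visit X.
      Visit H.
      At H: go right to R.
        At R: no left child.
        Visit R.
        At R: go right to Y.
          Y is a leaf — visit Y.
  Visit Q.
  At Q: go right to A.
    At A: go left to N.
      At N: no left child.
      Visit N.
      At N: go right to J.
        At J: go left to V.
          At V: go left to Z.
            Z is a leaf — visit Z.
          Visit V.
          At V: no right child.
        Visit J.
        At J: no right child.
    Visit A.
    At A: no right child.
Visit G.
At G: go right to K.
  K is a leaf — visit K.
Full in-order sequence: C, X, H, R, Y, Q, N, Z, V, J, A, G, K.

10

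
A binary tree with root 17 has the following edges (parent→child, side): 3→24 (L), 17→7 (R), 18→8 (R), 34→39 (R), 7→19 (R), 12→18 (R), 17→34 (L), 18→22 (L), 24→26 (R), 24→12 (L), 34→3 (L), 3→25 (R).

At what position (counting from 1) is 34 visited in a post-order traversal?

10

Post-order visits the left subtree, then the right subtree, then the node.
At 17: go left to 34.
  At 34: go left to 3.
    At 3: go left to 24.
      At 24: go left to 12.
        At 12: no left child.
        At 12: go right to 18.
          At 18: go left to 22.
            22 is a leaf — visit 22.
          At 18: go right to 8.
            8 is a leaf — visit 8.
          Visit 18.
        Visit 12.
      At 24: go right to 26.
        26 is a leaf — visit 26.
      Visit 24.
    At 3: go right to 25.
      25 is a leaf — visit 25.
    Visit 3.
  At 34: go right to 39.
    39 is a leaf — visit 39.
  Visit 34.
At 17: go right to 7.
  At 7: no left child.
  At 7: go right to 19.
    19 is a leaf — visit 19.
  Visit 7.
Visit 17.
Full post-order sequence: 22, 8, 18, 12, 26, 24, 25, 3, 39, 34, 19, 7, 17.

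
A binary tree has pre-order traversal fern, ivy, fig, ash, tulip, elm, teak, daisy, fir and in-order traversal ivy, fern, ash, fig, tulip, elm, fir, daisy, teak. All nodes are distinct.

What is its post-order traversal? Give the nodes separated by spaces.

The first element of pre-order is the root; it splits in-order into left and right subtrees.
Root fern: left subtree has 1 node {ivy}, right has 7 {ash, fig, tulip, elm, fir, daisy, teak}.
  Root fig: left subtree has 1 node {ash}, right has 5 {tulip, elm, fir, daisy, teak}.
    Root tulip: left subtree has 0 nodes { }, right has 4 {elm, fir, daisy, teak}.
      Root elm: left subtree has 0 nodes { }, right has 3 {fir, daisy, teak}.
        Root teak: left subtree has 2 nodes {fir, daisy}, right has 0 { }.
          Root daisy: left subtree has 1 node {fir}, right has 0 { }.

ivy ash fir daisy teak elm tulip fig fern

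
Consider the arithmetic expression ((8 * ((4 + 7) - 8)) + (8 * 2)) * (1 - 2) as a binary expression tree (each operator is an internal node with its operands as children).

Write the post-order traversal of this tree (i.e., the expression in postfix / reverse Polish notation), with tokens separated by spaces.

8 4 7 + 8 - * 8 2 * + 1 2 - *

Post-order on an expression tree gives postfix notation: for each operator, emit left operand, right operand, then the operator.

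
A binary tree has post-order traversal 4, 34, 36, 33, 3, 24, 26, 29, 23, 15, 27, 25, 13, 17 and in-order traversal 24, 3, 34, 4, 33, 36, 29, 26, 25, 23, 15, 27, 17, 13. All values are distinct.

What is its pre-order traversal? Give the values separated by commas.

The last element of post-order is the root; it splits in-order into left and right subtrees.
Root 17: left subtree has 12 nodes {24, 3, 34, 4, 33, 36, 29, 26, 25, 23, 15, 27}, right has 1 {13}.
  Root 25: left subtree has 8 nodes {24, 3, 34, 4, 33, 36, 29, 26}, right has 3 {23, 15, 27}.
    Root 29: left subtree has 6 nodes {24, 3, 34, 4, 33, 36}, right has 1 {26}.
      Root 24: left subtree has 0 nodes { }, right has 5 {3, 34, 4, 33, 36}.
        Root 3: left subtree has 0 nodes { }, right has 4 {34, 4, 33, 36}.
          Root 33: left subtree has 2 nodes {34, 4}, right has 1 {36}.
            Root 34: left subtree has 0 nodes { }, right has 1 {4}.
    Root 27: left subtree has 2 nodes {23, 15}, right has 0 { }.
      Root 15: left subtree has 1 node {23}, right has 0 { }.

17, 25, 29, 24, 3, 33, 34, 4, 36, 26, 27, 15, 23, 13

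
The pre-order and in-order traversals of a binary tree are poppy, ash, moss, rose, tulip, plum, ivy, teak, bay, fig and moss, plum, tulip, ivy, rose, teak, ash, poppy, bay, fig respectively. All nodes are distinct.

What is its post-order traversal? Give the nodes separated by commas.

The first element of pre-order is the root; it splits in-order into left and right subtrees.
Root poppy: left subtree has 7 nodes {moss, plum, tulip, ivy, rose, teak, ash}, right has 2 {bay, fig}.
  Root ash: left subtree has 6 nodes {moss, plum, tulip, ivy, rose, teak}, right has 0 { }.
    Root moss: left subtree has 0 nodes { }, right has 5 {plum, tulip, ivy, rose, teak}.
      Root rose: left subtree has 3 nodes {plum, tulip, ivy}, right has 1 {teak}.
        Root tulip: left subtree has 1 node {plum}, right has 1 {ivy}.
  Root bay: left subtree has 0 nodes { }, right has 1 {fig}.

plum, ivy, tulip, teak, rose, moss, ash, fig, bay, poppy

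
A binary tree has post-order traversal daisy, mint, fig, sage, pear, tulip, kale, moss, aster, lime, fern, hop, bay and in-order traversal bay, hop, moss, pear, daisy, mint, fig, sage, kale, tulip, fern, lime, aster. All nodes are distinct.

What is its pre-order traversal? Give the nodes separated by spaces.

The last element of post-order is the root; it splits in-order into left and right subtrees.
Root bay: left subtree has 0 nodes { }, right has 12 {hop, moss, pear, daisy, mint, fig, sage, kale, tulip, fern, lime, aster}.
  Root hop: left subtree has 0 nodes { }, right has 11 {moss, pear, daisy, mint, fig, sage, kale, tulip, fern, lime, aster}.
    Root fern: left subtree has 8 nodes {moss, pear, daisy, mint, fig, sage, kale, tulip}, right has 2 {lime, aster}.
      Root moss: left subtree has 0 nodes { }, right has 7 {pear, daisy, mint, fig, sage, kale, tulip}.
        Root kale: left subtree has 5 nodes {pear, daisy, mint, fig, sage}, right has 1 {tulip}.
          Root pear: left subtree has 0 nodes { }, right has 4 {daisy, mint, fig, sage}.
            Root sage: left subtree has 3 nodes {daisy, mint, fig}, right has 0 { }.
              Root fig: left subtree has 2 nodes {daisy, mint}, right has 0 { }.
                Root mint: left subtree has 1 node {daisy}, right has 0 { }.
      Root lime: left subtree has 0 nodes { }, right has 1 {aster}.

bay hop fern moss kale pear sage fig mint daisy tulip lime aster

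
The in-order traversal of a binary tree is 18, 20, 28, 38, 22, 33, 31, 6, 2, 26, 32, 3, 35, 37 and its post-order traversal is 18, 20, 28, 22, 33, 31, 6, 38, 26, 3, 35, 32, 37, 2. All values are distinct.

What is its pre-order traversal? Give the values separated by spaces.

2 38 28 20 18 6 31 33 22 37 32 26 35 3

The last element of post-order is the root; it splits in-order into left and right subtrees.
Root 2: left subtree has 8 nodes {18, 20, 28, 38, 22, 33, 31, 6}, right has 5 {26, 32, 3, 35, 37}.
  Root 38: left subtree has 3 nodes {18, 20, 28}, right has 4 {22, 33, 31, 6}.
    Root 28: left subtree has 2 nodes {18, 20}, right has 0 { }.
      Root 20: left subtree has 1 node {18}, right has 0 { }.
    Root 6: left subtree has 3 nodes {22, 33, 31}, right has 0 { }.
      Root 31: left subtree has 2 nodes {22, 33}, right has 0 { }.
        Root 33: left subtree has 1 node {22}, right has 0 { }.
  Root 37: left subtree has 4 nodes {26, 32, 3, 35}, right has 0 { }.
    Root 32: left subtree has 1 node {26}, right has 2 {3, 35}.
      Root 35: left subtree has 1 node {3}, right has 0 { }.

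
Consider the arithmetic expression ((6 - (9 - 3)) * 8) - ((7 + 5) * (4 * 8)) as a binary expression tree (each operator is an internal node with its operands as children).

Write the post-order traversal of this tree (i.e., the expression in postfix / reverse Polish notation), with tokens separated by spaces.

Post-order on an expression tree gives postfix notation: for each operator, emit left operand, right operand, then the operator.

6 9 3 - - 8 * 7 5 + 4 8 * * -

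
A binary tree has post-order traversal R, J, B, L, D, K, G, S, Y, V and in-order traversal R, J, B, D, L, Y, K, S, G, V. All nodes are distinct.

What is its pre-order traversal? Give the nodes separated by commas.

The last element of post-order is the root; it splits in-order into left and right subtrees.
Root V: left subtree has 9 nodes {R, J, B, D, L, Y, K, S, G}, right has 0 { }.
  Root Y: left subtree has 5 nodes {R, J, B, D, L}, right has 3 {K, S, G}.
    Root D: left subtree has 3 nodes {R, J, B}, right has 1 {L}.
      Root B: left subtree has 2 nodes {R, J}, right has 0 { }.
        Root J: left subtree has 1 node {R}, right has 0 { }.
    Root S: left subtree has 1 node {K}, right has 1 {G}.

V, Y, D, B, J, R, L, S, K, G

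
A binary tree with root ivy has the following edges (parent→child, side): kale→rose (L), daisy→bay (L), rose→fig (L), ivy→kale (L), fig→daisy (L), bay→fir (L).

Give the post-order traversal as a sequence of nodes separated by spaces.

fir bay daisy fig rose kale ivy

Post-order visits the left subtree, then the right subtree, then the node.
At ivy: go left to kale.
  At kale: go left to rose.
    At rose: go left to fig.
      At fig: go left to daisy.
        At daisy: go left to bay.
          At bay: go left to fir.
            fir is a leaf — visit fir.
          At bay: no right child.
          Visit bay.
        At daisy: no right child.
        Visit daisy.
      At fig: no right child.
      Visit fig.
    At rose: no right child.
    Visit rose.
  At kale: no right child.
  Visit kale.
At ivy: no right child.
Visit ivy.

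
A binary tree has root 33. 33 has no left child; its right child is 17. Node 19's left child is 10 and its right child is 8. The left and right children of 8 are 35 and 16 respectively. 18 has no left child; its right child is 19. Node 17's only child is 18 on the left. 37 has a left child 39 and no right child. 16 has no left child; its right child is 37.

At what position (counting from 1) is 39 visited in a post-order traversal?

Post-order visits the left subtree, then the right subtree, then the node.
At 33: no left child.
At 33: go right to 17.
  At 17: go left to 18.
    At 18: no left child.
    At 18: go right to 19.
      At 19: go left to 10.
        10 is a leaf — visit 10.
      At 19: go right to 8.
        At 8: go left to 35.
          35 is a leaf — visit 35.
        At 8: go right to 16.
          At 16: no left child.
          At 16: go right to 37.
            At 37: go left to 39.
              39 is a leaf — visit 39.
            At 37: no right child.
            Visit 37.
          Visit 16.
        Visit 8.
      Visit 19.
    Visit 18.
  At 17: no right child.
  Visit 17.
Visit 33.
Full post-order sequence: 10, 35, 39, 37, 16, 8, 19, 18, 17, 33.

3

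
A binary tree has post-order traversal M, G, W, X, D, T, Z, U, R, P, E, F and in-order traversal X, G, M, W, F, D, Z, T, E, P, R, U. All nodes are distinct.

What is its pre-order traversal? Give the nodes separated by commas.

F, X, W, G, M, E, Z, D, T, P, R, U

The last element of post-order is the root; it splits in-order into left and right subtrees.
Root F: left subtree has 4 nodes {X, G, M, W}, right has 7 {D, Z, T, E, P, R, U}.
  Root X: left subtree has 0 nodes { }, right has 3 {G, M, W}.
    Root W: left subtree has 2 nodes {G, M}, right has 0 { }.
      Root G: left subtree has 0 nodes { }, right has 1 {M}.
  Root E: left subtree has 3 nodes {D, Z, T}, right has 3 {P, R, U}.
    Root Z: left subtree has 1 node {D}, right has 1 {T}.
    Root P: left subtree has 0 nodes { }, right has 2 {R, U}.
      Root R: left subtree has 0 nodes { }, right has 1 {U}.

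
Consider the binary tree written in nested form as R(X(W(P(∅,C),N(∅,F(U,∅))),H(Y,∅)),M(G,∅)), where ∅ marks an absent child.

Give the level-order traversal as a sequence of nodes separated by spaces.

R X M W H G P N Y C F U

Level-order visits nodes level by level from the root, left to right within each level.
Level 0: R
Level 1: X, M
Level 2: W, H, G
Level 3: P, N, Y
Level 4: C, F
Level 5: U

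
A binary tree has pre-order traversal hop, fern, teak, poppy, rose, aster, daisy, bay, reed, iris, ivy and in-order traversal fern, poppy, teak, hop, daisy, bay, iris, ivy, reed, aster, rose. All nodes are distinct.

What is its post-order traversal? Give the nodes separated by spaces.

The first element of pre-order is the root; it splits in-order into left and right subtrees.
Root hop: left subtree has 3 nodes {fern, poppy, teak}, right has 7 {daisy, bay, iris, ivy, reed, aster, rose}.
  Root fern: left subtree has 0 nodes { }, right has 2 {poppy, teak}.
    Root teak: left subtree has 1 node {poppy}, right has 0 { }.
  Root rose: left subtree has 6 nodes {daisy, bay, iris, ivy, reed, aster}, right has 0 { }.
    Root aster: left subtree has 5 nodes {daisy, bay, iris, ivy, reed}, right has 0 { }.
      Root daisy: left subtree has 0 nodes { }, right has 4 {bay, iris, ivy, reed}.
        Root bay: left subtree has 0 nodes { }, right has 3 {iris, ivy, reed}.
          Root reed: left subtree has 2 nodes {iris, ivy}, right has 0 { }.
            Root iris: left subtree has 0 nodes { }, right has 1 {ivy}.

poppy teak fern ivy iris reed bay daisy aster rose hop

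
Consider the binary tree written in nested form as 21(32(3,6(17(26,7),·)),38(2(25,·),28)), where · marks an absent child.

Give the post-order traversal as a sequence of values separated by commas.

Post-order visits the left subtree, then the right subtree, then the node.
At 21: go left to 32.
  At 32: go left to 3.
    3 is a leaf — visit 3.
  At 32: go right to 6.
    At 6: go left to 17.
      At 17: go left to 26.
        26 is a leaf — visit 26.
      At 17: go right to 7.
        7 is a leaf — visit 7.
      Visit 17.
    At 6: no right child.
    Visit 6.
  Visit 32.
At 21: go right to 38.
  At 38: go left to 2.
    At 2: go left to 25.
      25 is a leaf — visit 25.
    At 2: no right child.
    Visit 2.
  At 38: go right to 28.
    28 is a leaf — visit 28.
  Visit 38.
Visit 21.

3, 26, 7, 17, 6, 32, 25, 2, 28, 38, 21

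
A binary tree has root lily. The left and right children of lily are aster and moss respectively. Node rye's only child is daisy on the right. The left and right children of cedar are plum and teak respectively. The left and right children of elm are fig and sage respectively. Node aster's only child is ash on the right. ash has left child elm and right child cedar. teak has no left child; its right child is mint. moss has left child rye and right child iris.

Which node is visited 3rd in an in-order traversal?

In-order visits the left subtree, then the node, then the right subtree.
At lily: go left to aster.
  At aster: no left child.
  Visit aster.
  At aster: go right to ash.
    At ash: go left to elm.
      At elm: go left to fig.
        fig is a leaf — visit fig.
      Visit elm.
      At elm: go right to sage.
        sage is a leaf — visit sage.
    Visit ash.
    At ash: go right to cedar.
      At cedar: go left to plum.
        plum is a leaf — visit plum.
      Visit cedar.
      At cedar: go right to teak.
        At teak: no left child.
        Visit teak.
        At teak: go right to mint.
          mint is a leaf — visit mint.
Visit lily.
At lily: go right to moss.
  At moss: go left to rye.
    At rye: no left child.
    Visit rye.
    At rye: go right to daisy.
      daisy is a leaf — visit daisy.
  Visit moss.
  At moss: go right to iris.
    iris is a leaf — visit iris.
Full in-order sequence: aster, fig, elm, sage, ash, plum, cedar, teak, mint, lily, rye, daisy, moss, iris.

elm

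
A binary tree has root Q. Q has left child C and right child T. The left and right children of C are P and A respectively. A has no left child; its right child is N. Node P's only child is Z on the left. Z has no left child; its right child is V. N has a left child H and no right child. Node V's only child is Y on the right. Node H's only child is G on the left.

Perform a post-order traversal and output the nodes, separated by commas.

Post-order visits the left subtree, then the right subtree, then the node.
At Q: go left to C.
  At C: go left to P.
    At P: go left to Z.
      At Z: no left child.
      At Z: go right to V.
        At V: no left child.
        At V: go right to Y.
          Y is a leaf — visit Y.
        Visit V.
      Visit Z.
    At P: no right child.
    Visit P.
  At C: go right to A.
    At A: no left child.
    At A: go right to N.
      At N: go left to H.
        At H: go left to G.
          G is a leaf — visit G.
        At H: no right child.
        Visit H.
      At N: no right child.
      Visit N.
    Visit A.
  Visit C.
At Q: go right to T.
  T is a leaf — visit T.
Visit Q.

Y, V, Z, P, G, H, N, A, C, T, Q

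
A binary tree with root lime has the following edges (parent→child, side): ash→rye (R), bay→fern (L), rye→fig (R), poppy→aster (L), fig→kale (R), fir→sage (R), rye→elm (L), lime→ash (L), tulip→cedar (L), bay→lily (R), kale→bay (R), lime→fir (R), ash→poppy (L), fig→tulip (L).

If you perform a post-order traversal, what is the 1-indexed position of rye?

11

Post-order visits the left subtree, then the right subtree, then the node.
At lime: go left to ash.
  At ash: go left to poppy.
    At poppy: go left to aster.
      aster is a leaf — visit aster.
    At poppy: no right child.
    Visit poppy.
  At ash: go right to rye.
    At rye: go left to elm.
      elm is a leaf — visit elm.
    At rye: go right to fig.
      At fig: go left to tulip.
        At tulip: go left to cedar.
          cedar is a leaf — visit cedar.
        At tulip: no right child.
        Visit tulip.
      At fig: go right to kale.
        At kale: no left child.
        At kale: go right to bay.
          At bay: go left to fern.
            fern is a leaf — visit fern.
          At bay: go right to lily.
            lily is a leaf — visit lily.
          Visit bay.
        Visit kale.
      Visit fig.
    Visit rye.
  Visit ash.
At lime: go right to fir.
  At fir: no left child.
  At fir: go right to sage.
    sage is a leaf — visit sage.
  Visit fir.
Visit lime.
Full post-order sequence: aster, poppy, elm, cedar, tulip, fern, lily, bay, kale, fig, rye, ash, sage, fir, lime.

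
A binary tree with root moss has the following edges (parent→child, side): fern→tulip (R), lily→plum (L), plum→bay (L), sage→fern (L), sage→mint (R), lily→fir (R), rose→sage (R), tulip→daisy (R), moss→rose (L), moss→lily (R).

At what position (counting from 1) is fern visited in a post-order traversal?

3

Post-order visits the left subtree, then the right subtree, then the node.
At moss: go left to rose.
  At rose: no left child.
  At rose: go right to sage.
    At sage: go left to fern.
      At fern: no left child.
      At fern: go right to tulip.
        At tulip: no left child.
        At tulip: go right to daisy.
          daisy is a leaf — visit daisy.
        Visit tulip.
      Visit fern.
    At sage: go right to mint.
      mint is a leaf — visit mint.
    Visit sage.
  Visit rose.
At moss: go right to lily.
  At lily: go left to plum.
    At plum: go left to bay.
      bay is a leaf — visit bay.
    At plum: no right child.
    Visit plum.
  At lily: go right to fir.
    fir is a leaf — visit fir.
  Visit lily.
Visit moss.
Full post-order sequence: daisy, tulip, fern, mint, sage, rose, bay, plum, fir, lily, moss.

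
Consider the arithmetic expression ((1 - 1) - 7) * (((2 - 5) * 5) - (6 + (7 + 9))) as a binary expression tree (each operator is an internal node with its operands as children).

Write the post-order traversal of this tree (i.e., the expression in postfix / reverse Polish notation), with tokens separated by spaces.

Post-order on an expression tree gives postfix notation: for each operator, emit left operand, right operand, then the operator.

1 1 - 7 - 2 5 - 5 * 6 7 9 + + - *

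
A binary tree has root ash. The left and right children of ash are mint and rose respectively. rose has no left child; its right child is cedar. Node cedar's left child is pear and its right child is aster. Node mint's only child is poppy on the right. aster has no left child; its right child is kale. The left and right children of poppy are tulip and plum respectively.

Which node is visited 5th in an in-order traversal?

ash

In-order visits the left subtree, then the node, then the right subtree.
At ash: go left to mint.
  At mint: no left child.
  Visit mint.
  At mint: go right to poppy.
    At poppy: go left to tulip.
      tulip is a leaf — visit tulip.
    Visit poppy.
    At poppy: go right to plum.
      plum is a leaf — visit plum.
Visit ash.
At ash: go right to rose.
  At rose: no left child.
  Visit rose.
  At rose: go right to cedar.
    At cedar: go left to pear.
      pear is a leaf — visit pear.
    Visit cedar.
    At cedar: go right to aster.
      At aster: no left child.
      Visit aster.
      At aster: go right to kale.
        kale is a leaf — visit kale.
Full in-order sequence: mint, tulip, poppy, plum, ash, rose, pear, cedar, aster, kale.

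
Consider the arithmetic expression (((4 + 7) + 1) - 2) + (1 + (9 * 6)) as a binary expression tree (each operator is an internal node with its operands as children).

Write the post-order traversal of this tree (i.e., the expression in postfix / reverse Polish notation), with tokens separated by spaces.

Post-order on an expression tree gives postfix notation: for each operator, emit left operand, right operand, then the operator.

4 7 + 1 + 2 - 1 9 6 * + +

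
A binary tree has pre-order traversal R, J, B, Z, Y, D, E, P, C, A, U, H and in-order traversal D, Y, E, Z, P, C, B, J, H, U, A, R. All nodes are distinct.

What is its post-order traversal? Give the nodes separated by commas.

The first element of pre-order is the root; it splits in-order into left and right subtrees.
Root R: left subtree has 11 nodes {D, Y, E, Z, P, C, B, J, H, U, A}, right has 0 { }.
  Root J: left subtree has 7 nodes {D, Y, E, Z, P, C, B}, right has 3 {H, U, A}.
    Root B: left subtree has 6 nodes {D, Y, E, Z, P, C}, right has 0 { }.
      Root Z: left subtree has 3 nodes {D, Y, E}, right has 2 {P, C}.
        Root Y: left subtree has 1 node {D}, right has 1 {E}.
        Root P: left subtree has 0 nodes { }, right has 1 {C}.
    Root A: left subtree has 2 nodes {H, U}, right has 0 { }.
      Root U: left subtree has 1 node {H}, right has 0 { }.

D, E, Y, C, P, Z, B, H, U, A, J, R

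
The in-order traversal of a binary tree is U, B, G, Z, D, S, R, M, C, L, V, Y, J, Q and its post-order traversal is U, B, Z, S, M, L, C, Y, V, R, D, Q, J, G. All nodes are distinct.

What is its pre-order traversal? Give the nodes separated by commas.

The last element of post-order is the root; it splits in-order into left and right subtrees.
Root G: left subtree has 2 nodes {U, B}, right has 11 {Z, D, S, R, M, C, L, V, Y, J, Q}.
  Root B: left subtree has 1 node {U}, right has 0 { }.
  Root J: left subtree has 9 nodes {Z, D, S, R, M, C, L, V, Y}, right has 1 {Q}.
    Root D: left subtree has 1 node {Z}, right has 7 {S, R, M, C, L, V, Y}.
      Root R: left subtree has 1 node {S}, right has 5 {M, C, L, V, Y}.
        Root V: left subtree has 3 nodes {M, C, L}, right has 1 {Y}.
          Root C: left subtree has 1 node {M}, right has 1 {L}.

G, B, U, J, D, Z, R, S, V, C, M, L, Y, Q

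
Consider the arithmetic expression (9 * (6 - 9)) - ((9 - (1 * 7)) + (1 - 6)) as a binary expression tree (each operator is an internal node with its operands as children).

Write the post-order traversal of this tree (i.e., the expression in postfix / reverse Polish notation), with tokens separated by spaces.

9 6 9 - * 9 1 7 * - 1 6 - + -

Post-order on an expression tree gives postfix notation: for each operator, emit left operand, right operand, then the operator.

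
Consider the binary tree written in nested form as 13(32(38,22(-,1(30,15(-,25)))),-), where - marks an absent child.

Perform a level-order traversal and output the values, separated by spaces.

Level-order visits nodes level by level from the root, left to right within each level.
Level 0: 13
Level 1: 32
Level 2: 38, 22
Level 3: 1
Level 4: 30, 15
Level 5: 25

13 32 38 22 1 30 15 25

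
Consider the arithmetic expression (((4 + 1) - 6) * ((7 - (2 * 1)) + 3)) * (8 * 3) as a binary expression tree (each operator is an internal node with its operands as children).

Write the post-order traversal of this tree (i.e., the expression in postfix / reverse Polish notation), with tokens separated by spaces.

4 1 + 6 - 7 2 1 * - 3 + * 8 3 * *

Post-order on an expression tree gives postfix notation: for each operator, emit left operand, right operand, then the operator.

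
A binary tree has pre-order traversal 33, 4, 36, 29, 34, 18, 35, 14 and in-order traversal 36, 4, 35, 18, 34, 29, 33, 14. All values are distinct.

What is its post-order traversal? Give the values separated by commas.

36, 35, 18, 34, 29, 4, 14, 33

The first element of pre-order is the root; it splits in-order into left and right subtrees.
Root 33: left subtree has 6 nodes {36, 4, 35, 18, 34, 29}, right has 1 {14}.
  Root 4: left subtree has 1 node {36}, right has 4 {35, 18, 34, 29}.
    Root 29: left subtree has 3 nodes {35, 18, 34}, right has 0 { }.
      Root 34: left subtree has 2 nodes {35, 18}, right has 0 { }.
        Root 18: left subtree has 1 node {35}, right has 0 { }.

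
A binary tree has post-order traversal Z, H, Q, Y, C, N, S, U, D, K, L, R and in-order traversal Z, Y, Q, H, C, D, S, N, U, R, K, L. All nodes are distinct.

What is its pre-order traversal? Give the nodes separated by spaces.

The last element of post-order is the root; it splits in-order into left and right subtrees.
Root R: left subtree has 9 nodes {Z, Y, Q, H, C, D, S, N, U}, right has 2 {K, L}.
  Root D: left subtree has 5 nodes {Z, Y, Q, H, C}, right has 3 {S, N, U}.
    Root C: left subtree has 4 nodes {Z, Y, Q, H}, right has 0 { }.
      Root Y: left subtree has 1 node {Z}, right has 2 {Q, H}.
        Root Q: left subtree has 0 nodes { }, right has 1 {H}.
    Root U: left subtree has 2 nodes {S, N}, right has 0 { }.
      Root S: left subtree has 0 nodes { }, right has 1 {N}.
  Root L: left subtree has 1 node {K}, right has 0 { }.

R D C Y Z Q H U S N L K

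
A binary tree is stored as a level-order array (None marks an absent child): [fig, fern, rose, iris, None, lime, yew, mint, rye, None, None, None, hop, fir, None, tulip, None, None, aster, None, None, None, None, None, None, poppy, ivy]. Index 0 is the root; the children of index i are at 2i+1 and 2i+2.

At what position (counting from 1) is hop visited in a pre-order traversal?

Pre-order visits the node, then its left subtree, then its right subtree.
Visit fig.
At fig: go left to fern.
  Visit fern.
  At fern: go left to iris.
    Visit iris.
    At iris: go left to mint.
      Visit mint.
      At mint: go left to tulip.
        tulip is a leaf — visit tulip.
      At mint: no right child.
    At iris: go right to rye.
      Visit rye.
      At rye: no left child.
      At rye: go right to aster.
        aster is a leaf — visit aster.
  At fern: no right child.
At fig: go right to rose.
  Visit rose.
  At rose: go left to lime.
    Visit lime.
    At lime: no left child.
    At lime: go right to hop.
      Visit hop.
      At hop: go left to poppy.
        poppy is a leaf — visit poppy.
      At hop: go right to ivy.
        ivy is a leaf — visit ivy.
  At rose: go right to yew.
    Visit yew.
    At yew: go left to fir.
      fir is a leaf — visit fir.
    At yew: no right child.
Full pre-order sequence: fig, fern, iris, mint, tulip, rye, aster, rose, lime, hop, poppy, ivy, yew, fir.

10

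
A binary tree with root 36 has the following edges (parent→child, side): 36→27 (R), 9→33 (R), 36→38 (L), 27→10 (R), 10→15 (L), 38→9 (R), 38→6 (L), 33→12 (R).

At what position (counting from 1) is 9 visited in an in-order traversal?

3

In-order visits the left subtree, then the node, then the right subtree.
At 36: go left to 38.
  At 38: go left to 6.
    6 is a leaf — visit 6.
  Visit 38.
  At 38: go right to 9.
    At 9: no left child.
    Visit 9.
    At 9: go right to 33.
      At 33: no left child.
      Visit 33.
      At 33: go right to 12.
        12 is a leaf — visit 12.
Visit 36.
At 36: go right to 27.
  At 27: no left child.
  Visit 27.
  At 27: go right to 10.
    At 10: go left to 15.
      15 is a leaf — visit 15.
    Visit 10.
    At 10: no right child.
Full in-order sequence: 6, 38, 9, 33, 12, 36, 27, 15, 10.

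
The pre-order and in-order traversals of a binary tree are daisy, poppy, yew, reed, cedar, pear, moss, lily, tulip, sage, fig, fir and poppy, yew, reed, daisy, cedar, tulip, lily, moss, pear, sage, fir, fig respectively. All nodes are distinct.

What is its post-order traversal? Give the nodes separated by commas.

reed, yew, poppy, tulip, lily, moss, fir, fig, sage, pear, cedar, daisy

The first element of pre-order is the root; it splits in-order into left and right subtrees.
Root daisy: left subtree has 3 nodes {poppy, yew, reed}, right has 8 {cedar, tulip, lily, moss, pear, sage, fir, fig}.
  Root poppy: left subtree has 0 nodes { }, right has 2 {yew, reed}.
    Root yew: left subtree has 0 nodes { }, right has 1 {reed}.
  Root cedar: left subtree has 0 nodes { }, right has 7 {tulip, lily, moss, pear, sage, fir, fig}.
    Root pear: left subtree has 3 nodes {tulip, lily, moss}, right has 3 {sage, fir, fig}.
      Root moss: left subtree has 2 nodes {tulip, lily}, right has 0 { }.
        Root lily: left subtree has 1 node {tulip}, right has 0 { }.
      Root sage: left subtree has 0 nodes { }, right has 2 {fir, fig}.
        Root fig: left subtree has 1 node {fir}, right has 0 { }.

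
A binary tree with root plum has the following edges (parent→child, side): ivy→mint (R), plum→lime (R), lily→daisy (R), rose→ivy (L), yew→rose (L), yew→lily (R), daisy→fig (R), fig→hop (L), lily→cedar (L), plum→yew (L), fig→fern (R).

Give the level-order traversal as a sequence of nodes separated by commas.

plum, yew, lime, rose, lily, ivy, cedar, daisy, mint, fig, hop, fern

Level-order visits nodes level by level from the root, left to right within each level.
Level 0: plum
Level 1: yew, lime
Level 2: rose, lily
Level 3: ivy, cedar, daisy
Level 4: mint, fig
Level 5: hop, fern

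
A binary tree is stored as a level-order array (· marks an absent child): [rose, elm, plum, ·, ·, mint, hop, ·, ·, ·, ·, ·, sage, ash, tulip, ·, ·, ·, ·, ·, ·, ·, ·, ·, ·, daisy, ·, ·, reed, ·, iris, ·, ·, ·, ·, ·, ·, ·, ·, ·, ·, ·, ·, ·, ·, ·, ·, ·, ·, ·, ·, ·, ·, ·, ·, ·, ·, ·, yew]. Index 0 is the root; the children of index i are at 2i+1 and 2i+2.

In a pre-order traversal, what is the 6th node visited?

Pre-order visits the node, then its left subtree, then its right subtree.
Visit rose.
At rose: go left to elm.
  elm is a leaf — visit elm.
At rose: go right to plum.
  Visit plum.
  At plum: go left to mint.
    Visit mint.
    At mint: no left child.
    At mint: go right to sage.
      Visit sage.
      At sage: go left to daisy.
        daisy is a leaf — visit daisy.
      At sage: no right child.
  At plum: go right to hop.
    Visit hop.
    At hop: go left to ash.
      Visit ash.
      At ash: no left child.
      At ash: go right to reed.
        Visit reed.
        At reed: no left child.
        At reed: go right to yew.
          yew is a leaf — visit yew.
    At hop: go right to tulip.
      Visit tulip.
      At tulip: no left child.
      At tulip: go right to iris.
        iris is a leaf — visit iris.
Full pre-order sequence: rose, elm, plum, mint, sage, daisy, hop, ash, reed, yew, tulip, iris.

daisy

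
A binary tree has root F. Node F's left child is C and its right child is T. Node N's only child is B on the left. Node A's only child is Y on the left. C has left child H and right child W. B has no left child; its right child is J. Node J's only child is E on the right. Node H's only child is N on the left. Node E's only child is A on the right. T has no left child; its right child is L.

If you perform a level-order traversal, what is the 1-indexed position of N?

7

Level-order visits nodes level by level from the root, left to right within each level.
Level 0: F
Level 1: C, T
Level 2: H, W, L
Level 3: N
Level 4: B
Level 5: J
Level 6: E
Level 7: A
Level 8: Y
Full level-order sequence: F, C, T, H, W, L, N, B, J, E, A, Y.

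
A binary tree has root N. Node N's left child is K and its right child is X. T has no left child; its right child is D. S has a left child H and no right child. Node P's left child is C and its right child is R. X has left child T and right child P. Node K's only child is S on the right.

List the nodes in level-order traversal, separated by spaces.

Level-order visits nodes level by level from the root, left to right within each level.
Level 0: N
Level 1: K, X
Level 2: S, T, P
Level 3: H, D, C, R

N K X S T P H D C R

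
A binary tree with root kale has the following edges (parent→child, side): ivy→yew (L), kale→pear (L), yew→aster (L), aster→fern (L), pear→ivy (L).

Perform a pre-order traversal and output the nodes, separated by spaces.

Pre-order visits the node, then its left subtree, then its right subtree.
Visit kale.
At kale: go left to pear.
  Visit pear.
  At pear: go left to ivy.
    Visit ivy.
    At ivy: go left to yew.
      Visit yew.
      At yew: go left to aster.
        Visit aster.
        At aster: go left to fern.
          fern is a leaf — visit fern.
        At aster: no right child.
      At yew: no right child.
    At ivy: no right child.
  At pear: no right child.
At kale: no right child.

kale pear ivy yew aster fern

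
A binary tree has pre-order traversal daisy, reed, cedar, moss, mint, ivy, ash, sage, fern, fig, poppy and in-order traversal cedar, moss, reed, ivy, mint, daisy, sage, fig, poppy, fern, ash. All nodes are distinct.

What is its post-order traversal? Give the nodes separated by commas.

The first element of pre-order is the root; it splits in-order into left and right subtrees.
Root daisy: left subtree has 5 nodes {cedar, moss, reed, ivy, mint}, right has 5 {sage, fig, poppy, fern, ash}.
  Root reed: left subtree has 2 nodes {cedar, moss}, right has 2 {ivy, mint}.
    Root cedar: left subtree has 0 nodes { }, right has 1 {moss}.
    Root mint: left subtree has 1 node {ivy}, right has 0 { }.
  Root ash: left subtree has 4 nodes {sage, fig, poppy, fern}, right has 0 { }.
    Root sage: left subtree has 0 nodes { }, right has 3 {fig, poppy, fern}.
      Root fern: left subtree has 2 nodes {fig, poppy}, right has 0 { }.
        Root fig: left subtree has 0 nodes { }, right has 1 {poppy}.

moss, cedar, ivy, mint, reed, poppy, fig, fern, sage, ash, daisy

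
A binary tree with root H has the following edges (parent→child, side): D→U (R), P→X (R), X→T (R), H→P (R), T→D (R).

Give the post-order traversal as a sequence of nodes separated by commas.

Post-order visits the left subtree, then the right subtree, then the node.
At H: no left child.
At H: go right to P.
  At P: no left child.
  At P: go right to X.
    At X: no left child.
    At X: go right to T.
      At T: no left child.
      At T: go right to D.
        At D: no left child.
        At D: go right to U.
          U is a leaf — visit U.
        Visit D.
      Visit T.
    Visit X.
  Visit P.
Visit H.

U, D, T, X, P, H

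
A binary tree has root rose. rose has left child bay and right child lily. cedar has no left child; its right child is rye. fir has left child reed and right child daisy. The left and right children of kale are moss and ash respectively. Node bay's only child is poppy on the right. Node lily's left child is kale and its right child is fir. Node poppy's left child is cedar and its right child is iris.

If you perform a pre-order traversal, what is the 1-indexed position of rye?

5

Pre-order visits the node, then its left subtree, then its right subtree.
Visit rose.
At rose: go left to bay.
  Visit bay.
  At bay: no left child.
  At bay: go right to poppy.
    Visit poppy.
    At poppy: go left to cedar.
      Visit cedar.
      At cedar: no left child.
      At cedar: go right to rye.
        rye is a leaf — visit rye.
    At poppy: go right to iris.
      iris is a leaf — visit iris.
At rose: go right to lily.
  Visit lily.
  At lily: go left to kale.
    Visit kale.
    At kale: go left to moss.
      moss is a leaf — visit moss.
    At kale: go right to ash.
      ash is a leaf — visit ash.
  At lily: go right to fir.
    Visit fir.
    At fir: go left to reed.
      reed is a leaf — visit reed.
    At fir: go right to daisy.
      daisy is a leaf — visit daisy.
Full pre-order sequence: rose, bay, poppy, cedar, rye, iris, lily, kale, moss, ash, fir, reed, daisy.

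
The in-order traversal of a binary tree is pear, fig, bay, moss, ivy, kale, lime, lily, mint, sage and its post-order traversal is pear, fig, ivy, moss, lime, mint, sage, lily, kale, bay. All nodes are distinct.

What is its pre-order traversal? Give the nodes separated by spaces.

The last element of post-order is the root; it splits in-order into left and right subtrees.
Root bay: left subtree has 2 nodes {pear, fig}, right has 7 {moss, ivy, kale, lime, lily, mint, sage}.
  Root fig: left subtree has 1 node {pear}, right has 0 { }.
  Root kale: left subtree has 2 nodes {moss, ivy}, right has 4 {lime, lily, mint, sage}.
    Root moss: left subtree has 0 nodes { }, right has 1 {ivy}.
    Root lily: left subtree has 1 node {lime}, right has 2 {mint, sage}.
      Root sage: left subtree has 1 node {mint}, right has 0 { }.

bay fig pear kale moss ivy lily lime sage mint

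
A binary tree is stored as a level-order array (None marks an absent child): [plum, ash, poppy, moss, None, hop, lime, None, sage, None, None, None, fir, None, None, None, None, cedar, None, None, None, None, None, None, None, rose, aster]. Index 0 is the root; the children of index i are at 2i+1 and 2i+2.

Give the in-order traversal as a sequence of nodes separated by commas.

moss, cedar, sage, ash, plum, hop, rose, fir, aster, poppy, lime

In-order visits the left subtree, then the node, then the right subtree.
At plum: go left to ash.
  At ash: go left to moss.
    At moss: no left child.
    Visit moss.
    At moss: go right to sage.
      At sage: go left to cedar.
        cedar is a leaf — visit cedar.
      Visit sage.
      At sage: no right child.
  Visit ash.
  At ash: no right child.
Visit plum.
At plum: go right to poppy.
  At poppy: go left to hop.
    At hop: no left child.
    Visit hop.
    At hop: go right to fir.
      At fir: go left to rose.
        rose is a leaf — visit rose.
      Visit fir.
      At fir: go right to aster.
        aster is a leaf — visit aster.
  Visit poppy.
  At poppy: go right to lime.
    lime is a leaf — visit lime.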